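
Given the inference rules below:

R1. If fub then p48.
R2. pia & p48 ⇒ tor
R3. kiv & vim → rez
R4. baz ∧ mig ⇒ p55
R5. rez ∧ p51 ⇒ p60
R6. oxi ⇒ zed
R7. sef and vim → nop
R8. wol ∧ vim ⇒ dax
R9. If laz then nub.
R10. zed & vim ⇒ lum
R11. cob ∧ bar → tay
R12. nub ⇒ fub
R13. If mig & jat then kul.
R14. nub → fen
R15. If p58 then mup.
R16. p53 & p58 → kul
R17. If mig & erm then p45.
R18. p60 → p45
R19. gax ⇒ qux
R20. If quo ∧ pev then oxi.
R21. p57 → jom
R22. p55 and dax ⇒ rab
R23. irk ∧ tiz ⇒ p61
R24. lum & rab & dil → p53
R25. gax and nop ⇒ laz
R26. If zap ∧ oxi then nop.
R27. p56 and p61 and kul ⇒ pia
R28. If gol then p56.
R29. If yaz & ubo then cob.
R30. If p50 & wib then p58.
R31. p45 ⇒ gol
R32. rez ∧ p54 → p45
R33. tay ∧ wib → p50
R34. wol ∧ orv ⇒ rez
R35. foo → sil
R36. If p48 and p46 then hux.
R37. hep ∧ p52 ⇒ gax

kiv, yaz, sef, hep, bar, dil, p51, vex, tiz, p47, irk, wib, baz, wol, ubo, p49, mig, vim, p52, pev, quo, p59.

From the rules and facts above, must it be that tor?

Yes

rez  (by R3: kiv, vim)
p55  (by R4: baz, mig)
p60  (by R5: rez, p51)
nop  (by R7: sef, vim)
dax  (by R8: wol, vim)
p45  (by R18: p60)
oxi  (by R20: quo, pev)
rab  (by R22: p55, dax)
p61  (by R23: irk, tiz)
cob  (by R29: yaz, ubo)
gol  (by R31: p45)
gax  (by R37: hep, p52)
zed  (by R6: oxi)
lum  (by R10: zed, vim)
tay  (by R11: cob, bar)
p53  (by R24: lum, rab, dil)
laz  (by R25: gax, nop)
p56  (by R28: gol)
p50  (by R33: tay, wib)
nub  (by R9: laz)
fub  (by R12: nub)
p58  (by R30: p50, wib)
p48  (by R1: fub)
kul  (by R16: p53, p58)
pia  (by R27: p56, p61, kul)
tor  (by R2: pia, p48)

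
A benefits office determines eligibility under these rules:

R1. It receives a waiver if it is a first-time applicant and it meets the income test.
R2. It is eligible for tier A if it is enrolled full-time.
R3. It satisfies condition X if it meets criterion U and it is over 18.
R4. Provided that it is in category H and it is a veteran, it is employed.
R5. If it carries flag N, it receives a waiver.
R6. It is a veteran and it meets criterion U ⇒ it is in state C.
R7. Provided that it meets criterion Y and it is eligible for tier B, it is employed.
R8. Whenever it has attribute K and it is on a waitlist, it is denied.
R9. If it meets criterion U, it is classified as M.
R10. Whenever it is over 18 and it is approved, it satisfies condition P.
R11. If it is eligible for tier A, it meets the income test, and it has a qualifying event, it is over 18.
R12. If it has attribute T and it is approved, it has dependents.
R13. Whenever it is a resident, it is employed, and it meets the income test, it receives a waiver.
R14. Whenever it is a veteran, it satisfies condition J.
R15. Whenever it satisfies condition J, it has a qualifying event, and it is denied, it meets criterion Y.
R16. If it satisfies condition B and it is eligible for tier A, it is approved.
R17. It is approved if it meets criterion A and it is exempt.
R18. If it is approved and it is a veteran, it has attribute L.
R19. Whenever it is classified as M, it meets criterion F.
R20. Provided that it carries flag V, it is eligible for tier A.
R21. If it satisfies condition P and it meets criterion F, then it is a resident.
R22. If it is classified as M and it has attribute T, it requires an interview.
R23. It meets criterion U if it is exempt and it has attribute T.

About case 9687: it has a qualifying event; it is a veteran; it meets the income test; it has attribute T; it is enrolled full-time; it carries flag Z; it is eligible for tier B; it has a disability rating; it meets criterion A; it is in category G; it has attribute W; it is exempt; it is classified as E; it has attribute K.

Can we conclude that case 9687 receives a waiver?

Forward chaining from the given facts derives: is eligible for tier A, is over 18, satisfies condition J, is approved, has attribute L, meets criterion U, satisfies condition X, is in state C, is classified as M, satisfies condition P, has dependents, meets criterion F, is a resident, requires an interview.
Rules concluding "it receives a waiver": R1 needs "it is a first-time applicant"; R5 needs "it carries flag N"; R13 needs "it is employed" — none of these are established.

No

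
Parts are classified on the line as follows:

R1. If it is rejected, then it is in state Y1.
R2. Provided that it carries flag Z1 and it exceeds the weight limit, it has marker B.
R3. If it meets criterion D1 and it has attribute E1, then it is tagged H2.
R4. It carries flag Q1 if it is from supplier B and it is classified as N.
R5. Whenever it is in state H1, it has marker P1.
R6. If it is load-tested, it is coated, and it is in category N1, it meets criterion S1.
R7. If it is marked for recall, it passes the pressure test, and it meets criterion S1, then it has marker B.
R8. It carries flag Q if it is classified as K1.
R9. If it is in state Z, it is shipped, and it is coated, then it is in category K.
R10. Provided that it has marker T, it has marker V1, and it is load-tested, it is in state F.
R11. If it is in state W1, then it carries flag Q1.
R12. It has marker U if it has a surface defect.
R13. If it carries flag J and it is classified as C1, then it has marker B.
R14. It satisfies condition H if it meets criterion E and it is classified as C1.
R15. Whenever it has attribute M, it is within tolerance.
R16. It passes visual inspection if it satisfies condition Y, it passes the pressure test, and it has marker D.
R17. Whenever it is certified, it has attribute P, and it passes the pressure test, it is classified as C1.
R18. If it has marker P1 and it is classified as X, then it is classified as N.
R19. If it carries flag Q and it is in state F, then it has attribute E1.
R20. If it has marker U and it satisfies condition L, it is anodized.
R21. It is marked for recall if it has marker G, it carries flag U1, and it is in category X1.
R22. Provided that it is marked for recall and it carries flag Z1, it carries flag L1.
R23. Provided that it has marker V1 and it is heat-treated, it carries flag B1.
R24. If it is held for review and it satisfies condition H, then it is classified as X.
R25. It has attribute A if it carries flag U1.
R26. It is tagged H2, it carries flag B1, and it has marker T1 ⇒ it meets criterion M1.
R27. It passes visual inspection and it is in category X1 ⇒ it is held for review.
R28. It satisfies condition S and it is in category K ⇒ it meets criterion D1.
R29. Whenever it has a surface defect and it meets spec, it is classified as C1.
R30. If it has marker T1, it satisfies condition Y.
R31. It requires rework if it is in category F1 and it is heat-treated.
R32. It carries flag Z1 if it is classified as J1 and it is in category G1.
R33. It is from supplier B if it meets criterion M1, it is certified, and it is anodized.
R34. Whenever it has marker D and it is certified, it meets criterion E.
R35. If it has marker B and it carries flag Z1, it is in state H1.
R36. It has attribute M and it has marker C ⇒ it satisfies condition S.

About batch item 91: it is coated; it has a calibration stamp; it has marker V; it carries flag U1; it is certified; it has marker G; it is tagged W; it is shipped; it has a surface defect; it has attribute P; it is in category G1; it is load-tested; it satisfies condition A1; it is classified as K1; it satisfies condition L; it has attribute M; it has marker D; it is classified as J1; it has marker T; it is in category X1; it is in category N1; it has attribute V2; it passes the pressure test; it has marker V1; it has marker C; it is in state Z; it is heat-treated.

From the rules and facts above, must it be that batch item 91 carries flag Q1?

No

Forward chaining from the given facts derives: meets criterion S1, carries flag Q, is in category K, is in state F, has marker U, is within tolerance, is classified as C1, has attribute E1, is anodized, is marked for recall, carries flag B1, has attribute A, carries flag Z1, meets criterion E, satisfies condition S, has marker B, satisfies condition H, carries flag L1, meets criterion D1, is in state H1, is tagged H2, has marker P1.
Rules concluding "it carries flag Q1": R4 needs "it is from supplier B"; R11 needs "it is in state W1" — none of these are established.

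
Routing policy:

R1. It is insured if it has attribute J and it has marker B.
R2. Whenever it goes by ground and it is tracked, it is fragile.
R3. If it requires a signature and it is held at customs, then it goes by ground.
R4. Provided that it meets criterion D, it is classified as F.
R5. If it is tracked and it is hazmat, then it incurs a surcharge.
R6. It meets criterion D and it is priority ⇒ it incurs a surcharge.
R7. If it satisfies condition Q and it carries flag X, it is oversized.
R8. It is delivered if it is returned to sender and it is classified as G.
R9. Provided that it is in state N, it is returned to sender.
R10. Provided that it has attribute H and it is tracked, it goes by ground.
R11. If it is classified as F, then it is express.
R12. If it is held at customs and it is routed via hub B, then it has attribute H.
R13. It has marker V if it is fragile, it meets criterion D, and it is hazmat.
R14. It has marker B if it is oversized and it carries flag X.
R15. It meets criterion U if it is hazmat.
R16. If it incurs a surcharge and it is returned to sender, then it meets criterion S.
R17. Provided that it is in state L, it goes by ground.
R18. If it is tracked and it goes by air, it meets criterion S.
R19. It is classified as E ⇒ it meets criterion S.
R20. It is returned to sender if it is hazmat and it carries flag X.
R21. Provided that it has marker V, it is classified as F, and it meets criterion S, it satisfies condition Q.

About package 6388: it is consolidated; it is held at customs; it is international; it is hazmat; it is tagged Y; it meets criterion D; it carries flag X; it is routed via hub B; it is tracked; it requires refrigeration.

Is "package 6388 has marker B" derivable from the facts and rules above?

By R4 (it meets criterion D): it is classified as F.
By R5 (it is tracked, it is hazmat): it incurs a surcharge.
By R12 (it is held at customs, it is routed via hub B): it has attribute H.
By R20 (it is hazmat, it carries flag X): it is returned to sender.
By R10 (it has attribute H, it is tracked): it goes by ground.
By R16 (it incurs a surcharge, it is returned to sender): it meets criterion S.
By R2 (it goes by ground, it is tracked): it is fragile.
By R13 (it is fragile, it meets criterion D, it is hazmat): it has marker V.
By R21 (it has marker V, it is classified as F, it meets criterion S): it satisfies condition Q.
By R7 (it satisfies condition Q, it carries flag X): it is oversized.
By R14 (it is oversized, it carries flag X): it has marker B.

Yes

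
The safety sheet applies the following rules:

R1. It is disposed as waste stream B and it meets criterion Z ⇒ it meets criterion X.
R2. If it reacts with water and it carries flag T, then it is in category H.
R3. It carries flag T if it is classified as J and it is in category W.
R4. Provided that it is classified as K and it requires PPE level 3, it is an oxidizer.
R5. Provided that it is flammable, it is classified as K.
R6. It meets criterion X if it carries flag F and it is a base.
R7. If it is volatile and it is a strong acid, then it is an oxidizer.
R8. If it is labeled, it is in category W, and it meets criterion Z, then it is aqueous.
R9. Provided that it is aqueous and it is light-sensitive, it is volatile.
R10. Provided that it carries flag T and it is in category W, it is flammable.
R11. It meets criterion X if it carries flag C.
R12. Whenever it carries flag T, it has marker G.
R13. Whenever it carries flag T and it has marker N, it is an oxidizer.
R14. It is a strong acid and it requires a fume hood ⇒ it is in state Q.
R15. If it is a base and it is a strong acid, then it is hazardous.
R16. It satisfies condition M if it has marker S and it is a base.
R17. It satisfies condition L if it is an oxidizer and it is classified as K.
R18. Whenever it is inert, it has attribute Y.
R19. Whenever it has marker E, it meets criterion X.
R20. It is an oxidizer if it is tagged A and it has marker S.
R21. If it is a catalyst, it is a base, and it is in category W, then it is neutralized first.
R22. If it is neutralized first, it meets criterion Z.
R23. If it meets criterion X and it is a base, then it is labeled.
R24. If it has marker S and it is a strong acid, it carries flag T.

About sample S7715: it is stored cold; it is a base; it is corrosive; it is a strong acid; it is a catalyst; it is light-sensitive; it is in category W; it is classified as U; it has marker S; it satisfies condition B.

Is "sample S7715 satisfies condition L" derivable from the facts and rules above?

No

Forward chaining from the given facts derives: is hazardous, satisfies condition M, is neutralized first, meets criterion Z, carries flag T, is flammable, has marker G, is classified as K.
The only rule concluding "it satisfies condition L" is R17, which needs "it is an oxidizer"; that is never established.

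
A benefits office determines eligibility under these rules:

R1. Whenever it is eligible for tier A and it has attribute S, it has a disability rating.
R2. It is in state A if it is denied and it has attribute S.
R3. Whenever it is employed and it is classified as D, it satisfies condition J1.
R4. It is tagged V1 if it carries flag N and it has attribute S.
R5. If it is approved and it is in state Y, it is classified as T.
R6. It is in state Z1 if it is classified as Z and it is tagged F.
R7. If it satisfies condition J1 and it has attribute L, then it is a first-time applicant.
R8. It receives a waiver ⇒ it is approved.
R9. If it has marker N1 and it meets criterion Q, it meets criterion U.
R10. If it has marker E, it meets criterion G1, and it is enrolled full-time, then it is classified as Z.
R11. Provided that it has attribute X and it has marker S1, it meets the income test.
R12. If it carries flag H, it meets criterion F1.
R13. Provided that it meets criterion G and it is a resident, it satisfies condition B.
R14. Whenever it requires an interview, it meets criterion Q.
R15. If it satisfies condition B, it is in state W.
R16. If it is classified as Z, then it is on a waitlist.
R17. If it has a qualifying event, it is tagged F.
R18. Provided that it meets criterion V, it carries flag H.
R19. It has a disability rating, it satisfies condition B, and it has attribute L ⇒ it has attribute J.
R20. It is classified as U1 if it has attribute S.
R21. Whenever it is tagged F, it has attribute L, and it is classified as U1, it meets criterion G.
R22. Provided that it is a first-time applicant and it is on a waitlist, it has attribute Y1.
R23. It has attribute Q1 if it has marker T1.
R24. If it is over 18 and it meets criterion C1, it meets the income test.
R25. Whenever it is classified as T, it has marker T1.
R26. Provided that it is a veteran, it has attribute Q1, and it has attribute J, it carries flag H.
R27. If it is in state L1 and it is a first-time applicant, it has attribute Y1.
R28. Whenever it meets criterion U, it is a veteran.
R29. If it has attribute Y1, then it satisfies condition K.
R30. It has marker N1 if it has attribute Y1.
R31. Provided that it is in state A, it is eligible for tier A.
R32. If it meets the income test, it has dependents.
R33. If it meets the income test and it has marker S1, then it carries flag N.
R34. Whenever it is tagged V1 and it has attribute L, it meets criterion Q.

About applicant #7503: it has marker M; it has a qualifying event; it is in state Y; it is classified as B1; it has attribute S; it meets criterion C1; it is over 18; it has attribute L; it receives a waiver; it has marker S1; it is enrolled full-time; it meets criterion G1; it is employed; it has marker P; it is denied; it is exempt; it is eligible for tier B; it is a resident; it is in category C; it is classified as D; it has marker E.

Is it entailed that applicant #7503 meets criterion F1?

Yes

By R2 (it is denied, it has attribute S): it is in state A.
By R3 (it is employed, it is classified as D): it satisfies condition J1.
By R7 (it satisfies condition J1, it has attribute L): it is a first-time applicant.
By R8 (it receives a waiver): it is approved.
By R10 (it has marker E, it meets criterion G1, it is enrolled full-time): it is classified as Z.
By R16 (it is classified as Z): it is on a waitlist.
By R17 (it has a qualifying event): it is tagged F.
By R20 (it has attribute S): it is classified as U1.
By R21 (it is tagged F, it has attribute L, it is classified as U1): it meets criterion G.
By R22 (it is a first-time applicant, it is on a waitlist): it has attribute Y1.
By R24 (it is over 18, it meets criterion C1): it meets the income test.
By R30 (it has attribute Y1): it has marker N1.
By R31 (it is in state A): it is eligible for tier A.
By R33 (it meets the income test, it has marker S1): it carries flag N.
By R1 (it is eligible for tier A, it has attribute S): it has a disability rating.
By R4 (it carries flag N, it has attribute S): it is tagged V1.
By R5 (it is approved, it is in state Y): it is classified as T.
By R13 (it meets criterion G, it is a resident): it satisfies condition B.
By R19 (it has a disability rating, it satisfies condition B, it has attribute L): it has attribute J.
By R25 (it is classified as T): it has marker T1.
By R34 (it is tagged V1, it has attribute L): it meets criterion Q.
By R9 (it has marker N1, it meets criterion Q): it meets criterion U.
By R23 (it has marker T1): it has attribute Q1.
By R28 (it meets criterion U): it is a veteran.
By R26 (it is a veteran, it has attribute Q1, it has attribute J): it carries flag H.
By R12 (it carries flag H): it meets criterion F1.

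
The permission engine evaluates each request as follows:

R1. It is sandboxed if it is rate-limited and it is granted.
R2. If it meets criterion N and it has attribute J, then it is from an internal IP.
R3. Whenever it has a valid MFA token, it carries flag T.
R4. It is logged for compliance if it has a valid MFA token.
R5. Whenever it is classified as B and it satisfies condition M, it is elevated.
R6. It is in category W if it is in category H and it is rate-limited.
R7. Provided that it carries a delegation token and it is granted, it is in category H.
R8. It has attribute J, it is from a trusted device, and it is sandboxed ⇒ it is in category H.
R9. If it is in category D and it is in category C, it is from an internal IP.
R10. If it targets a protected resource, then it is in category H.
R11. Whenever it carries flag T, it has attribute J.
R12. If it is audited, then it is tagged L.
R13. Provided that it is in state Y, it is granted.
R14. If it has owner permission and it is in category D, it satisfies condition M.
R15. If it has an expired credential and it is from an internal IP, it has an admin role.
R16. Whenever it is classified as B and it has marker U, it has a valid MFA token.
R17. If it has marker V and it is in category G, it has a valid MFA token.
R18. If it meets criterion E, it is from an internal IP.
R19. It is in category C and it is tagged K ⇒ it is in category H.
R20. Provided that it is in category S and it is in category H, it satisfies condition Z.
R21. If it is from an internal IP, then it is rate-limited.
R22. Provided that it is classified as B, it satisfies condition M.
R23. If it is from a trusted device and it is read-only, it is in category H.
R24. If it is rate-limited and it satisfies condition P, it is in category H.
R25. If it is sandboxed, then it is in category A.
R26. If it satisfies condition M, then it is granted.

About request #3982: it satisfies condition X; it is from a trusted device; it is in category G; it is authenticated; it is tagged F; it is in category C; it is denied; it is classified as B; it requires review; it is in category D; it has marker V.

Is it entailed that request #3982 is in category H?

Yes

By R9 (it is in category D, it is in category C): it is from an internal IP.
By R17 (it has marker V, it is in category G): it has a valid MFA token.
By R21 (it is from an internal IP): it is rate-limited.
By R22 (it is classified as B): it satisfies condition M.
By R26 (it satisfies condition M): it is granted.
By R1 (it is rate-limited, it is granted): it is sandboxed.
By R3 (it has a valid MFA token): it carries flag T.
By R11 (it carries flag T): it has attribute J.
By R8 (it has attribute J, it is from a trusted device, it is sandboxed): it is in category H.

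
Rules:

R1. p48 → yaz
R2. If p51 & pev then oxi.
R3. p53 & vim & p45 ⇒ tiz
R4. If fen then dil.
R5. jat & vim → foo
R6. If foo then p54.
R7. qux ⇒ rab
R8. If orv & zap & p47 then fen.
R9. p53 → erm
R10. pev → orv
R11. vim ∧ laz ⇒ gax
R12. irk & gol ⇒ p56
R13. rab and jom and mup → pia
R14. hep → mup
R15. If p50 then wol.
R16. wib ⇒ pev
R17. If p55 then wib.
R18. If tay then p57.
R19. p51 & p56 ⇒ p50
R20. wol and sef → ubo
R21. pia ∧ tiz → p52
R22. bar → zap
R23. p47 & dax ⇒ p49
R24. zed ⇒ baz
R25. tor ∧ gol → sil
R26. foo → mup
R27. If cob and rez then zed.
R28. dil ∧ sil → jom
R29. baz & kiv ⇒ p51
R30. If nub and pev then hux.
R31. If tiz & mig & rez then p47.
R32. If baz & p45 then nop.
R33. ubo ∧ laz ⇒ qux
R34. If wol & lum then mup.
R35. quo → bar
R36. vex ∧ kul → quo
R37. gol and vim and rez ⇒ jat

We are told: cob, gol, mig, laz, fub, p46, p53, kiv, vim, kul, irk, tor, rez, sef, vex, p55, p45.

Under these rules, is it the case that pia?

tiz  (by R3: p53, vim, p45)
p56  (by R12: irk, gol)
wib  (by R17: p55)
sil  (by R25: tor, gol)
zed  (by R27: cob, rez)
p47  (by R31: tiz, mig, rez)
quo  (by R36: vex, kul)
jat  (by R37: gol, vim, rez)
foo  (by R5: jat, vim)
pev  (by R16: wib)
baz  (by R24: zed)
mup  (by R26: foo)
p51  (by R29: baz, kiv)
bar  (by R35: quo)
orv  (by R10: pev)
p50  (by R19: p51, p56)
zap  (by R22: bar)
fen  (by R8: orv, zap, p47)
wol  (by R15: p50)
ubo  (by R20: wol, sef)
qux  (by R33: ubo, laz)
dil  (by R4: fen)
rab  (by R7: qux)
jom  (by R28: dil, sil)
pia  (by R13: rab, jom, mup)

Yes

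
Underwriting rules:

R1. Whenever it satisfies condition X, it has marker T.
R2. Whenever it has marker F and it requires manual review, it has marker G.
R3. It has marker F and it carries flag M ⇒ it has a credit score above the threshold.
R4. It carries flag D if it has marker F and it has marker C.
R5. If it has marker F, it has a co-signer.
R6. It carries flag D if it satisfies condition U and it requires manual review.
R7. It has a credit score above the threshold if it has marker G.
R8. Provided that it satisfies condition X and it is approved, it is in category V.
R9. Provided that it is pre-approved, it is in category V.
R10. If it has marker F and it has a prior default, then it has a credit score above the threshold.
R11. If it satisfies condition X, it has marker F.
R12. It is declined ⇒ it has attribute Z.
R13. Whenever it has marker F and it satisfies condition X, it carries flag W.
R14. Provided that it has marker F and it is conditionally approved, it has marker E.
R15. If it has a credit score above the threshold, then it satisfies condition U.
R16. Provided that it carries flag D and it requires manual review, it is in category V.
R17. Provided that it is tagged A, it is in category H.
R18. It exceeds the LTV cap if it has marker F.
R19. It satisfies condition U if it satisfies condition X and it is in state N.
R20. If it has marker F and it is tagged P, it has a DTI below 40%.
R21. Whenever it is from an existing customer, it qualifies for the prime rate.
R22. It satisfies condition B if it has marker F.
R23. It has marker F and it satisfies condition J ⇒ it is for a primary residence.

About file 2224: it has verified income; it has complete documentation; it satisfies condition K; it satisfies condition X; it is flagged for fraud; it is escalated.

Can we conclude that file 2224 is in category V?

Forward chaining from the given facts derives: has marker T, has marker F, carries flag W, exceeds the LTV cap, satisfies condition B, has a co-signer.
Rules concluding "it is in category V": R8 needs "it is approved"; R9 needs "it is pre-approved"; R16 needs "it carries flag D" — none of these are established.

No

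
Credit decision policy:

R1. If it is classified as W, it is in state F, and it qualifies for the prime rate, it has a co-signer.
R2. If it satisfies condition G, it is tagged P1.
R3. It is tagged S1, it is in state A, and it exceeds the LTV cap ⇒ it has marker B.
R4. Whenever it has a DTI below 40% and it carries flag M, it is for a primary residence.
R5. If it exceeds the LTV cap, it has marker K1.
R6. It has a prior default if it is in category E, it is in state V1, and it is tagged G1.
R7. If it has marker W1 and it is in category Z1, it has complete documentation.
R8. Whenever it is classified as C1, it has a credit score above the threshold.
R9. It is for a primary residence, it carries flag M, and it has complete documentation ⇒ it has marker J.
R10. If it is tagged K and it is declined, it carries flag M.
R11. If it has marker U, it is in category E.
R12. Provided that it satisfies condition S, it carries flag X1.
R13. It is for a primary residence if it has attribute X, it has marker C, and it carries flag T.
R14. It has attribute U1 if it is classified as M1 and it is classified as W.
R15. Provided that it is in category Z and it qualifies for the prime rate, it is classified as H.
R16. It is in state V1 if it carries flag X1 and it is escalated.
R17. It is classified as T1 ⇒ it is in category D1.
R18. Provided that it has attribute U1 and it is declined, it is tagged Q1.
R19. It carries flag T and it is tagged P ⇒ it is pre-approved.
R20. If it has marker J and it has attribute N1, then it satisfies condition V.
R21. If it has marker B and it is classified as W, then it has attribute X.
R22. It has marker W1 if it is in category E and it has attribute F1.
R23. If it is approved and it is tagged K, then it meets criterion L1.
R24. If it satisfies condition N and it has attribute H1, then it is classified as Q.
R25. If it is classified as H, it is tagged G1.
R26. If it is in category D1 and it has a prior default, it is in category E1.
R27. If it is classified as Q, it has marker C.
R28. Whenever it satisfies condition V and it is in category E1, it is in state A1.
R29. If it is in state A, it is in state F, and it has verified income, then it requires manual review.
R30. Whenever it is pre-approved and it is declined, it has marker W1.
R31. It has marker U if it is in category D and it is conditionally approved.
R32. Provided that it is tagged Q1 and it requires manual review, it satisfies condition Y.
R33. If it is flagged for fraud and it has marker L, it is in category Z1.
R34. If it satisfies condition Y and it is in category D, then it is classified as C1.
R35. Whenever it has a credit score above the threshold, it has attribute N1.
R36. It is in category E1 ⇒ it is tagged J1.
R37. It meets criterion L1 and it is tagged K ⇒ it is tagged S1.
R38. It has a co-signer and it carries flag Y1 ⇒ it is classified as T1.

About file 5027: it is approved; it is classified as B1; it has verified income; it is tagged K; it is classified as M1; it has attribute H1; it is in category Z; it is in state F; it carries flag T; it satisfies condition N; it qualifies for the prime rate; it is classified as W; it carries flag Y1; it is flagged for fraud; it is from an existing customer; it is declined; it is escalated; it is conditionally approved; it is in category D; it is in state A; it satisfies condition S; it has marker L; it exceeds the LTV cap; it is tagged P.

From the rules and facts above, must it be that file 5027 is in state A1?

By R1 (it is classified as W, it is in state F, it qualifies for the prime rate): it has a co-signer.
By R10 (it is tagged K, it is declined): it carries flag M.
By R12 (it satisfies condition S): it carries flag X1.
By R14 (it is classified as M1, it is classified as W): it has attribute U1.
By R15 (it is in category Z, it qualifies for the prime rate): it is classified as H.
By R16 (it carries flag X1, it is escalated): it is in state V1.
By R18 (it has attribute U1, it is declined): it is tagged Q1.
By R19 (it carries flag T, it is tagged P): it is pre-approved.
By R23 (it is approved, it is tagged K): it meets criterion L1.
By R24 (it satisfies condition N, it has attribute H1): it is classified as Q.
By R25 (it is classified as H): it is tagged G1.
By R27 (it is classified as Q): it has marker C.
By R29 (it is in state A, it is in state F, it has verified income): it requires manual review.
By R30 (it is pre-approved, it is declined): it has marker W1.
By R31 (it is in category D, it is conditionally approved): it has marker U.
By R32 (it is tagged Q1, it requires manual review): it satisfies condition Y.
By R33 (it is flagged for fraud, it has marker L): it is in category Z1.
By R34 (it satisfies condition Y, it is in category D): it is classified as C1.
By R37 (it meets criterion L1, it is tagged K): it is tagged S1.
By R38 (it has a co-signer, it carries flag Y1): it is classified as T1.
By R3 (it is tagged S1, it is in state A, it exceeds the LTV cap): it has marker B.
By R7 (it has marker W1, it is in category Z1): it has complete documentation.
By R8 (it is classified as C1): it has a credit score above the threshold.
By R11 (it has marker U): it is in category E.
By R17 (it is classified as T1): it is in category D1.
By R21 (it has marker B, it is classified as W): it has attribute X.
By R35 (it has a credit score above the threshold): it has attribute N1.
By R6 (it is in category E, it is in state V1, it is tagged G1): it has a prior default.
By R13 (it has attribute X, it has marker C, it carries flag T): it is for a primary residence.
By R26 (it is in category D1, it has a prior default): it is in category E1.
By R9 (it is for a primary residence, it carries flag M, it has complete documentation): it has marker J.
By R20 (it has marker J, it has attribute N1): it satisfies condition V.
By R28 (it satisfies condition V, it is in category E1): it is in state A1.

Yes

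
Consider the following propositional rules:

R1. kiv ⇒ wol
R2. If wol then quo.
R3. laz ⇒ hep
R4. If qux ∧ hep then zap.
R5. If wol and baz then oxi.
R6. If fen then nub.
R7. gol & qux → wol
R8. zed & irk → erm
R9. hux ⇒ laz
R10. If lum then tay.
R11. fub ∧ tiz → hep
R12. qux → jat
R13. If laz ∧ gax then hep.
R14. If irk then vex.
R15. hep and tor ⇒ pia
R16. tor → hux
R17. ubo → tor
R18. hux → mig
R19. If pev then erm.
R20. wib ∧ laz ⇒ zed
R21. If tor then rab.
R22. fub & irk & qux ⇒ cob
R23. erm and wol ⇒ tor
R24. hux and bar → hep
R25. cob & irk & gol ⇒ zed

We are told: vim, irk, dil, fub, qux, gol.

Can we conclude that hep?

wol  (by R7: gol, qux)
cob  (by R22: fub, irk, qux)
zed  (by R25: cob, irk, gol)
erm  (by R8: zed, irk)
tor  (by R23: erm, wol)
hux  (by R16: tor)
laz  (by R9: hux)
hep  (by R3: laz)

Yes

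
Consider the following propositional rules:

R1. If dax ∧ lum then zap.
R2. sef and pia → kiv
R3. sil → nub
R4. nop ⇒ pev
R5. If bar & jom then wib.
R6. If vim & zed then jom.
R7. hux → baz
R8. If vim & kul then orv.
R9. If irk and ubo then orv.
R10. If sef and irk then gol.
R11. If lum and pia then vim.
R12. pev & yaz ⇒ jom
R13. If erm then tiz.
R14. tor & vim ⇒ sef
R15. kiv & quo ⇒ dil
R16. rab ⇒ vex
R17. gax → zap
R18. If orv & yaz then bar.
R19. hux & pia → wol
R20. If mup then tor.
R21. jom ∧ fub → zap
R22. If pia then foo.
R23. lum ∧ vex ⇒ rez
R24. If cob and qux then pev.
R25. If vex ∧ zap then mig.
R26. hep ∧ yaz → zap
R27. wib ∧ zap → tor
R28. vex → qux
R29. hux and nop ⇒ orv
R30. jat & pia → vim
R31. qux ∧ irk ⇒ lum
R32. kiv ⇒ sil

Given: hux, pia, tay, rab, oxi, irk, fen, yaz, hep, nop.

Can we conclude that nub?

Yes

pev  (by R4: nop)
jom  (by R12: pev, yaz)
vex  (by R16: rab)
zap  (by R26: hep, yaz)
qux  (by R28: vex)
orv  (by R29: hux, nop)
lum  (by R31: qux, irk)
vim  (by R11: lum, pia)
bar  (by R18: orv, yaz)
wib  (by R5: bar, jom)
tor  (by R27: wib, zap)
sef  (by R14: tor, vim)
kiv  (by R2: sef, pia)
sil  (by R32: kiv)
nub  (by R3: sil)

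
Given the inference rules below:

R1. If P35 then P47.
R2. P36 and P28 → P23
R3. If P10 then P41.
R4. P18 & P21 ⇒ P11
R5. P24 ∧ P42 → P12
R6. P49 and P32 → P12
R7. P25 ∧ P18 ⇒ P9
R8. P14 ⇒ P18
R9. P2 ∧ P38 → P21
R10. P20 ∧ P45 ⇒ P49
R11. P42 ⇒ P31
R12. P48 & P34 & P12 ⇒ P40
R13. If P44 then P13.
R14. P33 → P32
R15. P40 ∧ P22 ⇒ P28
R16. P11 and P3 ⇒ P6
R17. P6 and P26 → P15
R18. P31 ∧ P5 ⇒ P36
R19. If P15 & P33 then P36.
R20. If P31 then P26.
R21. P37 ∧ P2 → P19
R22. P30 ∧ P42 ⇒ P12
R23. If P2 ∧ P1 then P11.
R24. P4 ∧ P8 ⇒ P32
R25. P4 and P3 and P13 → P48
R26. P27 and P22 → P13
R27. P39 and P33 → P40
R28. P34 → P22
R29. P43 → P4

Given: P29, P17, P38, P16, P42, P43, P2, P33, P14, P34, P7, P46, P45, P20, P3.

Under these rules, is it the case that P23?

Forward chaining from the given facts derives: P18, P21, P49, P31, P32, P26, P22, P4, P11, P12, P6, P15, P36.
The only rule concluding P23 is R2, which needs P28; that is never established.

No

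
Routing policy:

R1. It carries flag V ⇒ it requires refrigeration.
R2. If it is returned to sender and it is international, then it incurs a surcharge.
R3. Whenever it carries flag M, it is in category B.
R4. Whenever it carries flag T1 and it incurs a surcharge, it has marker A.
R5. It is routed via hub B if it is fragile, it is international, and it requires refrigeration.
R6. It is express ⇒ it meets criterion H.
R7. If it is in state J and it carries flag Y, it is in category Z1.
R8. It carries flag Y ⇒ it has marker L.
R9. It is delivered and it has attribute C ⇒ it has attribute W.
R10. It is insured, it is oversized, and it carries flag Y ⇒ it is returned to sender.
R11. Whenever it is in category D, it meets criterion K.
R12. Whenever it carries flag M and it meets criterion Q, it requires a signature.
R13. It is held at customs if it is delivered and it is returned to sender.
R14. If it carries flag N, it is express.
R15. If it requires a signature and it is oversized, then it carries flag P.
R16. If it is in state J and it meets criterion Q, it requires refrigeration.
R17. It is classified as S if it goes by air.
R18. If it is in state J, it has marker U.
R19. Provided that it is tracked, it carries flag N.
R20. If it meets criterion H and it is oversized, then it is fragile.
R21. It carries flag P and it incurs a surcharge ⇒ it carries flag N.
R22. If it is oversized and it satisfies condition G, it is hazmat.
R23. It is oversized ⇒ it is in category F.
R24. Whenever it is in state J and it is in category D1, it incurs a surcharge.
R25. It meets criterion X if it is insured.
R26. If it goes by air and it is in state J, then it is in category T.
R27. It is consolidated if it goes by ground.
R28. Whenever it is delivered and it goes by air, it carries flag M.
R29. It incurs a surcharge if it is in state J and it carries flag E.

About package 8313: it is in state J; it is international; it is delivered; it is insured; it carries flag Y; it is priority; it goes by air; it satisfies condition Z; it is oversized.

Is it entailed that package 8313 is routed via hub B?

Forward chaining from the given facts derives: is in category Z1, has marker L, is returned to sender, is held at customs, is classified as S, has marker U, is in category F, meets criterion X, is in category T, carries flag M, incurs a surcharge, is in category B.
The only rule concluding "it is routed via hub B" is R5, which needs "it is fragile"; that is never established.

No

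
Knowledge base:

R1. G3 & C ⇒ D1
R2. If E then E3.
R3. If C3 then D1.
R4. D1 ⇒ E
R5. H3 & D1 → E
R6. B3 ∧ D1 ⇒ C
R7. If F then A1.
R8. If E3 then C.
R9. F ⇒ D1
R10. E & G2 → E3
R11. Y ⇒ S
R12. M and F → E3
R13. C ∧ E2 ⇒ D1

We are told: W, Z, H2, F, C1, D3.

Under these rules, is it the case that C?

Yes

D1  (by R9: F)
E  (by R4: D1)
E3  (by R2: E)
C  (by R8: E3)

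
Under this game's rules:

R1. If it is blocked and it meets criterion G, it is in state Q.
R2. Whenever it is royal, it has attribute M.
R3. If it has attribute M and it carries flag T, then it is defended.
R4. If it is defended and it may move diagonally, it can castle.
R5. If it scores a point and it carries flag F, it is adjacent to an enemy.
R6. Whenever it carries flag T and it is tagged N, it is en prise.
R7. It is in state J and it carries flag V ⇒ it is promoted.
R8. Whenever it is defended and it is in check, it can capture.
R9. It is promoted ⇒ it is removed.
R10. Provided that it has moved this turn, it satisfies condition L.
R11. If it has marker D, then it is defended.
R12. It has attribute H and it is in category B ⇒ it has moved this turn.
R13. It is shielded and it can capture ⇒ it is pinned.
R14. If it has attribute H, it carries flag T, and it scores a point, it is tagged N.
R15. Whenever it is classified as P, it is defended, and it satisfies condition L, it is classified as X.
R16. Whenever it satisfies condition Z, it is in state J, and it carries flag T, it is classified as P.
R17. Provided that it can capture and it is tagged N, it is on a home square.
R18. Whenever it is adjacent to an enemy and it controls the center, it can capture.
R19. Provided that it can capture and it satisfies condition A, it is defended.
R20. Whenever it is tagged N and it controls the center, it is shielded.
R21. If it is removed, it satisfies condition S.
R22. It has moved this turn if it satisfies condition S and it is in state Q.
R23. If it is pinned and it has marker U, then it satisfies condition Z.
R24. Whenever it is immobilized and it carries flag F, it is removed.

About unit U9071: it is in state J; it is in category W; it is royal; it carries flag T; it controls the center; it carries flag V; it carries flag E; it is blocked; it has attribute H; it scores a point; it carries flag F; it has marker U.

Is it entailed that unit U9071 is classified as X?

Forward chaining from the given facts derives: has attribute M, is defended, is adjacent to an enemy, is promoted, is removed, is tagged N, can capture, is shielded, satisfies condition S, is en prise, is pinned, is on a home square, satisfies condition Z, is classified as P.
The only rule concluding "it is classified as X" is R15, which needs "it satisfies condition L"; that is never established.

No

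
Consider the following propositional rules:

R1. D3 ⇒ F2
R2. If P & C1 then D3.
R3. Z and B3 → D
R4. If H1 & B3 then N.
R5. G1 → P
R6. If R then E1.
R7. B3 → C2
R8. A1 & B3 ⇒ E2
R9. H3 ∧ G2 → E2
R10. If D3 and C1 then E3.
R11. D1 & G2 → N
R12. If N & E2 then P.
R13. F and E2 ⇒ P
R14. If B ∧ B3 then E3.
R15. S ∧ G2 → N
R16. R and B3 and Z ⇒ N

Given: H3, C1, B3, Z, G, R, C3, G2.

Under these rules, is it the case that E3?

Yes

E2  (by R9: H3, G2)
N  (by R16: R, B3, Z)
P  (by R12: N, E2)
D3  (by R2: P, C1)
E3  (by R10: D3, C1)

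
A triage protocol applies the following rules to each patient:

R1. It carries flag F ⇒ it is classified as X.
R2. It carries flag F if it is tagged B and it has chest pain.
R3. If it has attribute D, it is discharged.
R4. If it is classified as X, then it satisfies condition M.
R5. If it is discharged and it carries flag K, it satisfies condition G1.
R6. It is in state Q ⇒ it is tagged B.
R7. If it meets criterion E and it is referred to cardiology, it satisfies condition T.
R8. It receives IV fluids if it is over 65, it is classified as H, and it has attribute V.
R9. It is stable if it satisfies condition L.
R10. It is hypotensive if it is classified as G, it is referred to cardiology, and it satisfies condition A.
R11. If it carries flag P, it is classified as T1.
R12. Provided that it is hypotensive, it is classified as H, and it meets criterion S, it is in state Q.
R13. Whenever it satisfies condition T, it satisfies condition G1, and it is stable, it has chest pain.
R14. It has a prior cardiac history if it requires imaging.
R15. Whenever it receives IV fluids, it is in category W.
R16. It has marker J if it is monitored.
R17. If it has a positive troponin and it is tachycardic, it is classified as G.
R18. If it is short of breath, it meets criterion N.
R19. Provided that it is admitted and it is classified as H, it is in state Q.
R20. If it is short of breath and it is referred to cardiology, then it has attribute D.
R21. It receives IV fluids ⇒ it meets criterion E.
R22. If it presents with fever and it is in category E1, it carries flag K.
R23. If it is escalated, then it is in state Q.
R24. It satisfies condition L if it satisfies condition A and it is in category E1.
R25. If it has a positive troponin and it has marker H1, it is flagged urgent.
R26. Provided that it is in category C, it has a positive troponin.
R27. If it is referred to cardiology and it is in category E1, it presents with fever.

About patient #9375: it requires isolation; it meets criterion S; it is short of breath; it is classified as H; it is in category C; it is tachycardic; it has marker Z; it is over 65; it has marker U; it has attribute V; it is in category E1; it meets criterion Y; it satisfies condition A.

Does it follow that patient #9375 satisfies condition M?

No

Forward chaining from the given facts derives: receives IV fluids, is in category W, meets criterion N, meets criterion E, satisfies condition L, has a positive troponin, is stable, is classified as G.
The only rule concluding "it satisfies condition M" is R4, which needs "it is classified as X"; that is never established.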